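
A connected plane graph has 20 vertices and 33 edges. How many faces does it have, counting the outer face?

15

Euler's formula for a connected plane graph: V − E + F = 2, so F = 2 − 20 + 33 = 15.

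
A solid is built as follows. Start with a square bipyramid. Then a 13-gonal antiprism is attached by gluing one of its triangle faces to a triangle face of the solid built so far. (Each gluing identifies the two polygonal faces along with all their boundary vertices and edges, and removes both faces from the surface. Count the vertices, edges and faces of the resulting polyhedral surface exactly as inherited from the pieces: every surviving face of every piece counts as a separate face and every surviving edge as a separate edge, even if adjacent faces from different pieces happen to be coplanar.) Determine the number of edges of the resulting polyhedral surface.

A square bipyramid: V=6, E=12, F=8.
Attach a 13-gonal antiprism (V=26, E=52, F=28) along a 3-gon: merge 3 vertices and 3 edges, delete both glued faces → V=29, E=61, F=34.
Check: V − E + F = 29 − 61 + 34 = 2.

61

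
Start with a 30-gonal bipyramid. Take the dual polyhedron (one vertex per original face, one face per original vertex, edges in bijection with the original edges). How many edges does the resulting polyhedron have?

90

The base solid has V = 32, E = 90, F = 60.
The dual swaps V and F and preserves E: V′ = F = 60, E′ = E = 90, F′ = V = 32.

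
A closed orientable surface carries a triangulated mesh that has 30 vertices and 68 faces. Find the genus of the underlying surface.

3

Every face is a triangle, so 2E = 3·68 = 204, giving E = 102.
χ = V − E + F = 30 − 102 + 68 = -4.
For a closed orientable surface χ = 2 − 2g, so g = (2 − (-4))/2 = 3.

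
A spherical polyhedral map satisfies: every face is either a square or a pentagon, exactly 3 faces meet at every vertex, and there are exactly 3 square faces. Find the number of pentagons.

Let x be the number of pentagons; then F = 3 + x.
Edge–face incidences: 2E = 4·3 + 5·x = 12 + 5x.
Every vertex has degree 3, so 3V = 2E.
Euler: V − E + F = 2 ⇒ (2E)/3 − E + (3 + x) = 2.
Multiply by 6: 2·(2E) − 3·(2E) + 6·(3 + x) = 12, i.e. 18 + 6x − (12 + 5x) = 12.
Collecting terms: x + 6 = 12, so x = 6.
Then 2E = 12 + 5·6 = 42, so E = 21, V = 2E/3 = 14, F = 3 + 6 = 9.

6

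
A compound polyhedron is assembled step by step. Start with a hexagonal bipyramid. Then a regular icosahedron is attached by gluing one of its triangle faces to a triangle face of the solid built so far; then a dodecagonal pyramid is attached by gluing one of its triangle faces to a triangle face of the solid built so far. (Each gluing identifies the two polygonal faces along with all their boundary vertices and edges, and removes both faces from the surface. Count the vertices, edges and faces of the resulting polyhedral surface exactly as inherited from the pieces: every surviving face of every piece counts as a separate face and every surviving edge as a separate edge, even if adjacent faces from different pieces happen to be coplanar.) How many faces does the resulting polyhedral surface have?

41

A hexagonal bipyramid: V=8, E=18, F=12.
Attach a regular icosahedron (V=12, E=30, F=20) along a 3-gon: merge 3 vertices and 3 edges, delete both glued faces → V=17, E=45, F=30.
Attach a dodecagonal pyramid (V=13, E=24, F=13) along a 3-gon: merge 3 vertices and 3 edges, delete both glued faces → V=27, E=66, F=41.
Check: V − E + F = 27 − 66 + 41 = 2.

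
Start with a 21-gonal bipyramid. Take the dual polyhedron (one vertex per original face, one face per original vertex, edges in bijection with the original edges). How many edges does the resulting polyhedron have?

63

The base solid has V = 23, E = 63, F = 42.
The dual swaps V and F and preserves E: V′ = F = 42, E′ = E = 63, F′ = V = 23.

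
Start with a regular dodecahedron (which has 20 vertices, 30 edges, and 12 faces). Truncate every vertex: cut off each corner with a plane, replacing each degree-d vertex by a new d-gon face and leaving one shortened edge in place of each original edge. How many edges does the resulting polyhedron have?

Truncation replaces each original edge-end by a new vertex, so V′ = 2E = 60.
Each original edge survives, and each old vertex of degree d contributes d new edges; summing degrees gives Σd = 2E, so E′ = E + 2E = 3E = 90.
Each original face survives and each original vertex becomes one new face: F′ = F + V = 32.

90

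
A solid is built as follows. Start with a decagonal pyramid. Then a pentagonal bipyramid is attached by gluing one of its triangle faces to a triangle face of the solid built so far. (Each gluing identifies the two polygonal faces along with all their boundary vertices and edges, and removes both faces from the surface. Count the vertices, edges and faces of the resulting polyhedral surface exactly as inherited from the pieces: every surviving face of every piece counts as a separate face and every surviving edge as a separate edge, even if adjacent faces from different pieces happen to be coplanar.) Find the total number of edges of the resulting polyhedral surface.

A decagonal pyramid: V=11, E=20, F=11.
Attach a pentagonal bipyramid (V=7, E=15, F=10) along a 3-gon: merge 3 vertices and 3 edges, delete both glued faces → V=15, E=32, F=19.
Check: V − E + F = 15 − 32 + 19 = 2.

32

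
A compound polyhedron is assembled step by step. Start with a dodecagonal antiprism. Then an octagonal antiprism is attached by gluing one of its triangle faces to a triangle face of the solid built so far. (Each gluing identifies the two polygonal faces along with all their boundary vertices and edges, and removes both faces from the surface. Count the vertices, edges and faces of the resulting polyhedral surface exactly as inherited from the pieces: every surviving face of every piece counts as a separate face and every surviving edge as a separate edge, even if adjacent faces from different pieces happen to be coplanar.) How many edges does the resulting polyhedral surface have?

A dodecagonal antiprism: V=24, E=48, F=26.
Attach an octagonal antiprism (V=16, E=32, F=18) along a 3-gon: merge 3 vertices and 3 edges, delete both glued faces → V=37, E=77, F=42.
Check: V − E + F = 37 − 77 + 42 = 2.

77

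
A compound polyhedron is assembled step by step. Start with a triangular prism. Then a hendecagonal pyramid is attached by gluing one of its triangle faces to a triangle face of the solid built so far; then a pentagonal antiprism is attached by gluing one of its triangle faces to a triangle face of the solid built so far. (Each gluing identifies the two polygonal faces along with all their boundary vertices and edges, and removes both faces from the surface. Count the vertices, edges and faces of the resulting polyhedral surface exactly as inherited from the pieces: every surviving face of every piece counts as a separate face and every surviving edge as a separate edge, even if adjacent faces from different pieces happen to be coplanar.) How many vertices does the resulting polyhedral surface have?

A triangular prism: V=6, E=9, F=5.
Attach a hendecagonal pyramid (V=12, E=22, F=12) along a 3-gon: merge 3 vertices and 3 edges, delete both glued faces → V=15, E=28, F=15.
Attach a pentagonal antiprism (V=10, E=20, F=12) along a 3-gon: merge 3 vertices and 3 edges, delete both glued faces → V=22, E=45, F=25.
Check: V − E + F = 22 − 45 + 25 = 2.

22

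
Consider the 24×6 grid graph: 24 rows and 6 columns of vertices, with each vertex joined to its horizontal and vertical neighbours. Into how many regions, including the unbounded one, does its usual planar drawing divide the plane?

116

The grid has V = 24·6 = 144 vertices and E = 24·5 + 6·23 = 258 edges.
F = 2 − V + E = 2 − 144 + 258 = 116.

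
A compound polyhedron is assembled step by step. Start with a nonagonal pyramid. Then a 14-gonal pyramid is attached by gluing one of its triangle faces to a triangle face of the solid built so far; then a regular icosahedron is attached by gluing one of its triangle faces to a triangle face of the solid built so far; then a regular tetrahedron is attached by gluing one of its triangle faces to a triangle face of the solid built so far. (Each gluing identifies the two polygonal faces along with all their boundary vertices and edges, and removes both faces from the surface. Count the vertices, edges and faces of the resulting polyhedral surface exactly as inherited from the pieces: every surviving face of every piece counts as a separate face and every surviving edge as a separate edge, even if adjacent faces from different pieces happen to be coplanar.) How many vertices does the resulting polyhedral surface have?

A nonagonal pyramid: V=10, E=18, F=10.
Attach a 14-gonal pyramid (V=15, E=28, F=15) along a 3-gon: merge 3 vertices and 3 edges, delete both glued faces → V=22, E=43, F=23.
Attach a regular icosahedron (V=12, E=30, F=20) along a 3-gon: merge 3 vertices and 3 edges, delete both glued faces → V=31, E=70, F=41.
Attach a regular tetrahedron (V=4, E=6, F=4) along a 3-gon: merge 3 vertices and 3 edges, delete both glued faces → V=32, E=73, F=43.
Check: V − E + F = 32 − 73 + 43 = 2.

32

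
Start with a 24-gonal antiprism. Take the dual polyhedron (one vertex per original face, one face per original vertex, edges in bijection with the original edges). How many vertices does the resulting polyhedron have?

The base solid has V = 48, E = 96, F = 50.
The dual swaps V and F and preserves E: V′ = F = 50, E′ = E = 96, F′ = V = 48.

50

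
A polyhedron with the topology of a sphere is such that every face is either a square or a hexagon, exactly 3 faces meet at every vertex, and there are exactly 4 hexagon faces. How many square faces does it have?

Let x be the number of squares; then F = 4 + x.
Edge–face incidences: 2E = 6·4 + 4·x = 24 + 4x.
Every vertex has degree 3, so 3V = 2E.
Euler: V − E + F = 2 ⇒ (2E)/3 − E + (4 + x) = 2.
Multiply by 6: 2·(2E) − 3·(2E) + 6·(4 + x) = 12, i.e. 24 + 6x − (24 + 4x) = 12.
Collecting terms: 2x = 12, so x = 6.
Then 2E = 24 + 4·6 = 48, so E = 24, V = 2E/3 = 16, F = 4 + 6 = 10.

6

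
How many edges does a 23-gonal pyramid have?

A pyramid on an n-gon base has one n-gon and n triangles: V = 23 + 1 = 24, E = 2·23 = 46, F = 23 + 1 = 24.
Check: V − E + F = 24 − 46 + 24 = 2.

46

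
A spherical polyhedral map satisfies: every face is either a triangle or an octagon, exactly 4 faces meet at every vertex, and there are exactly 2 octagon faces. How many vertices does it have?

Let x be the number of triangles; then F = 2 + x.
Edge–face incidences: 2E = 8·2 + 3·x = 16 + 3x.
Every vertex has degree 4, so 4V = 2E.
Euler: V − E + F = 2 ⇒ (2E)/4 − E + (2 + x) = 2.
Multiply by 8: 2·(2E) − 4·(2E) + 8·(2 + x) = 16, i.e. 16 + 8x − 2·(16 + 3x) = 16.
Collecting terms: 2x − 16 = 16, so 2x = 32, so x = 16.
Then 2E = 16 + 3·16 = 64, so E = 32, V = 2E/4 = 16, F = 2 + 16 = 18.

16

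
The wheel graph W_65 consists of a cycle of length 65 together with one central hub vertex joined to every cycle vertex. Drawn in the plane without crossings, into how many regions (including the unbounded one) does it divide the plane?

W_65 has V = 65 + 1 = 66 vertices and E = 2·65 = 130 edges.
By Euler's formula F = 2 − V + E = 2 − 66 + 130 = 66.

66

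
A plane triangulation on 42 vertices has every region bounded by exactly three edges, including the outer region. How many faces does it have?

In a plane triangulation 3F = 2E and V − E + F = 2, so F = 2V − 4 = 2·42 − 4 = 80.

80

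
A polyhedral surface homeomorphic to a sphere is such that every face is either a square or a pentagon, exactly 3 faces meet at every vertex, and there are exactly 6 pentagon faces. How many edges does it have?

Let x be the number of squares; then F = 6 + x.
Edge–face incidences: 2E = 5·6 + 4·x = 30 + 4x.
Every vertex has degree 3, so 3V = 2E.
Euler: V − E + F = 2 ⇒ (2E)/3 − E + (6 + x) = 2.
Multiply by 6: 2·(2E) − 3·(2E) + 6·(6 + x) = 12, i.e. 36 + 6x − (30 + 4x) = 12.
Collecting terms: 2x + 6 = 12, so 2x = 6, so x = 3.
Then 2E = 30 + 4·3 = 42, so E = 21, V = 2E/3 = 14, F = 6 + 3 = 9.

21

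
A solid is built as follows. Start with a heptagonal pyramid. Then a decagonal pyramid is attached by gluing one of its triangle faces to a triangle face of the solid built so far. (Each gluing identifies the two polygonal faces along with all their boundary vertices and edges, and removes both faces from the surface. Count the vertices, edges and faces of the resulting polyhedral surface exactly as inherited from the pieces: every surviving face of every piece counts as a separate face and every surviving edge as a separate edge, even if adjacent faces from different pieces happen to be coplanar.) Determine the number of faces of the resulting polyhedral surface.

A heptagonal pyramid: V=8, E=14, F=8.
Attach a decagonal pyramid (V=11, E=20, F=11) along a 3-gon: merge 3 vertices and 3 edges, delete both glued faces → V=16, E=31, F=17.
Check: V − E + F = 16 − 31 + 17 = 2.

17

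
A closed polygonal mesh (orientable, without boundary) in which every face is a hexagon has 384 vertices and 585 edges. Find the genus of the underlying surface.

4

Every face is a hexagon and each edge borders two faces, so 6F = 2·585, giving F = 195.
χ = V − E + F = 384 − 585 + 195 = -6.
For a closed orientable surface χ = 2 − 2g, so g = (2 − (-6))/2 = 4.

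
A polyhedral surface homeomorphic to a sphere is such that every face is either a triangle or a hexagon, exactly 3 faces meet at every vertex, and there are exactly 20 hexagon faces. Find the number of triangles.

4

Let x be the number of triangles; then F = 20 + x.
Edge–face incidences: 2E = 6·20 + 3·x = 120 + 3x.
Every vertex has degree 3, so 3V = 2E.
Euler: V − E + F = 2 ⇒ (2E)/3 − E + (20 + x) = 2.
Multiply by 6: 2·(2E) − 3·(2E) + 6·(20 + x) = 12, i.e. 120 + 6x − (120 + 3x) = 12.
Collecting terms: 3x = 12, so x = 4.
Then 2E = 120 + 3·4 = 132, so E = 66, V = 2E/3 = 44, F = 20 + 4 = 24.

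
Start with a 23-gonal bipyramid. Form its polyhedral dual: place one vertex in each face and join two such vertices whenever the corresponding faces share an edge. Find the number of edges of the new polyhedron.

The base solid has V = 25, E = 69, F = 46.
The dual swaps V and F and preserves E: V′ = F = 46, E′ = E = 69, F′ = V = 25.

69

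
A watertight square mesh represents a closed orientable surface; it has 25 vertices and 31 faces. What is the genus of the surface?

Every face is a square, so 2E = 4·31 = 124, giving E = 62.
χ = V − E + F = 25 − 62 + 31 = -6.
For a closed orientable surface χ = 2 − 2g, so g = (2 − (-6))/2 = 4.

4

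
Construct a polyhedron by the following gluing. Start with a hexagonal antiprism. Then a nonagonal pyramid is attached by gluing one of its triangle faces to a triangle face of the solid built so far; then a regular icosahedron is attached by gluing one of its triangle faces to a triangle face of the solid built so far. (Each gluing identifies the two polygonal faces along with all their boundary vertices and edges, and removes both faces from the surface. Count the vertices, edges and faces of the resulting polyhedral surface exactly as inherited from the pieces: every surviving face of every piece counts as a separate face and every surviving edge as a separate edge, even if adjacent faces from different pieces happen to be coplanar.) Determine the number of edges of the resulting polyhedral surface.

A hexagonal antiprism: V=12, E=24, F=14.
Attach a nonagonal pyramid (V=10, E=18, F=10) along a 3-gon: merge 3 vertices and 3 edges, delete both glued faces → V=19, E=39, F=22.
Attach a regular icosahedron (V=12, E=30, F=20) along a 3-gon: merge 3 vertices and 3 edges, delete both glued faces → V=28, E=66, F=40.
Check: V − E + F = 28 − 66 + 40 = 2.

66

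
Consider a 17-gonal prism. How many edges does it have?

A prism on an n-gon has two n-gon bases and n rectangular sides: V = 2·17 = 34, E = 3·17 = 51, F = 17 + 2 = 19.

51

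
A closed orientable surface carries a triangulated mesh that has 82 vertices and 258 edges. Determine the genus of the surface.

3

Every face is a triangle and each edge borders two faces, so 3F = 2·258, giving F = 172.
χ = V − E + F = 82 − 258 + 172 = -4.
For a closed orientable surface χ = 2 − 2g, so g = (2 − (-4))/2 = 3.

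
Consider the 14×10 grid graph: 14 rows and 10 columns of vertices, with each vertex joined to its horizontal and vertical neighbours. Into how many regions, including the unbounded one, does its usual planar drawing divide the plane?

The grid has V = 14·10 = 140 vertices and E = 14·9 + 10·13 = 256 edges.
F = 2 − V + E = 2 − 140 + 256 = 118.

118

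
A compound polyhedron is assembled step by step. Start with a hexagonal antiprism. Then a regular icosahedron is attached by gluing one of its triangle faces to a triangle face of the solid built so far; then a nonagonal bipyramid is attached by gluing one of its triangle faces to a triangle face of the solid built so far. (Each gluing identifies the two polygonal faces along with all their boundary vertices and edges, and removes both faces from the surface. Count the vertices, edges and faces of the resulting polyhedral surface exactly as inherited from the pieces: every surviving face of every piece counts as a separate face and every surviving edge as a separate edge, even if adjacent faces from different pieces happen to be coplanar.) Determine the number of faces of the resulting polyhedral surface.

48

A hexagonal antiprism: V=12, E=24, F=14.
Attach a regular icosahedron (V=12, E=30, F=20) along a 3-gon: merge 3 vertices and 3 edges, delete both glued faces → V=21, E=51, F=32.
Attach a nonagonal bipyramid (V=11, E=27, F=18) along a 3-gon: merge 3 vertices and 3 edges, delete both glued faces → V=29, E=75, F=48.
Check: V − E + F = 29 − 75 + 48 = 2.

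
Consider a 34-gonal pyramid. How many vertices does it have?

A pyramid on an n-gon base has one n-gon and n triangles: V = 34 + 1 = 35, E = 2·34 = 68, F = 34 + 1 = 35.

35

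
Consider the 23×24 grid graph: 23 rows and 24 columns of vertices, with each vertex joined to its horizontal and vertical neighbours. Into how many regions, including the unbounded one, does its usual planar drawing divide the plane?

507

The grid has V = 23·24 = 552 vertices and E = 23·23 + 24·22 = 1057 edges.
F = 2 − V + E = 2 − 552 + 1057 = 507.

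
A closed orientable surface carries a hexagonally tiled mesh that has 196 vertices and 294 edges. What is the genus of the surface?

Every face is a hexagon and each edge borders two faces, so 6F = 2·294, giving F = 98.
χ = V − E + F = 196 − 294 + 98 = 0.
For a closed orientable surface χ = 2 − 2g, so g = (2 − (0))/2 = 1.

1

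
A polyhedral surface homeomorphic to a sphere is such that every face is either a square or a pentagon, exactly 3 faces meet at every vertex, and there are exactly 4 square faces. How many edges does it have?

Let x be the number of pentagons; then F = 4 + x.
Edge–face incidences: 2E = 4·4 + 5·x = 16 + 5x.
Every vertex has degree 3, so 3V = 2E.
Euler: V − E + F = 2 ⇒ (2E)/3 − E + (4 + x) = 2.
Multiply by 6: 2·(2E) − 3·(2E) + 6·(4 + x) = 12, i.e. 24 + 6x − (16 + 5x) = 12.
Collecting terms: x + 8 = 12, so x = 4.
Then 2E = 16 + 5·4 = 36, so E = 18, V = 2E/3 = 12, F = 4 + 4 = 8.

18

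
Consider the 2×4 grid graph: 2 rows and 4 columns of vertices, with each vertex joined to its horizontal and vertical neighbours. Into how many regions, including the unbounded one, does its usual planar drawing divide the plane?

4

The grid has V = 2·4 = 8 vertices and E = 2·3 + 4·1 = 10 edges.
F = 2 − V + E = 2 − 8 + 10 = 4.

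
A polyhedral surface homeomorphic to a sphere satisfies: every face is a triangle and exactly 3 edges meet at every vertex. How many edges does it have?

6

Each face has 3 edges and each edge borders two faces, so 2E = 3F.
Each vertex has degree 3, so 3V = 2E and hence V = 3F/3.
Euler: V − E + F = 2 ⇒ (3F/3) − (3F/2) + F = 2.
Multiply by 6: (6 − 9 + 6)F = 12, i.e. 3F = 12.
So F = 4, E = 3·4/2 = 6, V = 3·4/3 = 4.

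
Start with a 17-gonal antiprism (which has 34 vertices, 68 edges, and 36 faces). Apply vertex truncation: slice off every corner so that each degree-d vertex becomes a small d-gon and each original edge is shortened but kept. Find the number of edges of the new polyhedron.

Truncation replaces each original edge-end by a new vertex, so V′ = 2E = 136.
Each original edge survives, and each old vertex of degree d contributes d new edges; summing degrees gives Σd = 2E, so E′ = E + 2E = 3E = 204.
Each original face survives and each original vertex becomes one new face: F′ = F + V = 70.

204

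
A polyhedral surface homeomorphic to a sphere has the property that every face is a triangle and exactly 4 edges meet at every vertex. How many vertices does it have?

6

Each face has 3 edges and each edge borders two faces, so 2E = 3F.
Each vertex has degree 4, so 4V = 2E and hence V = 3F/4.
Euler: V − E + F = 2 ⇒ (3F/4) − (3F/2) + F = 2.
Multiply by 8: (6 − 12 + 8)F = 16, i.e. 2F = 16.
So F = 8, E = 3·8/2 = 12, V = 3·8/4 = 6.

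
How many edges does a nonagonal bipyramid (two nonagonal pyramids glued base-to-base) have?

27

A bipyramid over an n-gon has 2n triangular faces and n + 2 vertices: V = 9 + 2 = 11, E = 3·9 = 27, F = 2·9 = 18.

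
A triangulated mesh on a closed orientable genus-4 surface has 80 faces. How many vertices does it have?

34

χ = 2 − 2·4 = -6, and every face is a triangle so 3F = 2E.
E = 3·80/2 = 120. Then V = -6 + E − F = -6 + 120 − 80 = 34.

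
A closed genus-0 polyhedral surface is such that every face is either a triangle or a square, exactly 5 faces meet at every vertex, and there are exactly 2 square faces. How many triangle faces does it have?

Let x be the number of triangles; then F = 2 + x.
Edge–face incidences: 2E = 4·2 + 3·x = 8 + 3x.
Every vertex has degree 5, so 5V = 2E.
Euler: V − E + F = 2 ⇒ (2E)/5 − E + (2 + x) = 2.
Multiply by 10: 2·(2E) − 5·(2E) + 10·(2 + x) = 20, i.e. 20 + 10x − 3·(8 + 3x) = 20.
Collecting terms: x − 4 = 20, so x = 24.
Then 2E = 8 + 3·24 = 80, so E = 40, V = 2E/5 = 16, F = 2 + 24 = 26.

24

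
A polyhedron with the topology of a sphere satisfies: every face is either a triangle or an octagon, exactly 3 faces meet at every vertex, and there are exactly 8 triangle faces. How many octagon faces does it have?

Let x be the number of octagons; then F = 8 + x.
Edge–face incidences: 2E = 3·8 + 8·x = 24 + 8x.
Every vertex has degree 3, so 3V = 2E.
Euler: V − E + F = 2 ⇒ (2E)/3 − E + (8 + x) = 2.
Multiply by 6: 2·(2E) − 3·(2E) + 6·(8 + x) = 12, i.e. 48 + 6x − (24 + 8x) = 12.
Collecting terms: −2x + 24 = 12, so −2x = −12, so x = 6.
Then 2E = 24 + 8·6 = 72, so E = 36, V = 2E/3 = 24, F = 8 + 6 = 14.

6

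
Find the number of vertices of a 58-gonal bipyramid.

60

A bipyramid over an n-gon has 2n triangular faces and n + 2 vertices: V = 58 + 2 = 60, E = 3·58 = 174, F = 2·58 = 116.
Check: V − E + F = 60 − 174 + 116 = 2.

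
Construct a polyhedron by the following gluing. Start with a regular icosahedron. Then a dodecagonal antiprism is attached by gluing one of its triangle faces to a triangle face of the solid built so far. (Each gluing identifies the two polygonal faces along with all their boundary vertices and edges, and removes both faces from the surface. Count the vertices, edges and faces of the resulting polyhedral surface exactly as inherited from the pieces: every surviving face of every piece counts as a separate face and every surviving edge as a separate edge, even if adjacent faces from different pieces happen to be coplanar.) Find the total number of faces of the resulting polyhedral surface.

A regular icosahedron: V=12, E=30, F=20.
Attach a dodecagonal antiprism (V=24, E=48, F=26) along a 3-gon: merge 3 vertices and 3 edges, delete both glued faces → V=33, E=75, F=44.
Check: V − E + F = 33 − 75 + 44 = 2.

44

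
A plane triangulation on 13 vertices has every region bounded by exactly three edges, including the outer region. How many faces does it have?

22

In a plane triangulation 3F = 2E and V − E + F = 2, so F = 2V − 4 = 2·13 − 4 = 22.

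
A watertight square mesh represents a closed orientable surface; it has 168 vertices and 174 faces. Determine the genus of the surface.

4

Every face is a square, so 2E = 4·174 = 696, giving E = 348.
χ = V − E + F = 168 − 348 + 174 = -6.
For a closed orientable surface χ = 2 − 2g, so g = (2 − (-6))/2 = 4.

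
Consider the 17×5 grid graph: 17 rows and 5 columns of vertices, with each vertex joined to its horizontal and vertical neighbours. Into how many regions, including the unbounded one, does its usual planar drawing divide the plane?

The grid has V = 17·5 = 85 vertices and E = 17·4 + 5·16 = 148 edges.
F = 2 − V + E = 2 − 85 + 148 = 65.

65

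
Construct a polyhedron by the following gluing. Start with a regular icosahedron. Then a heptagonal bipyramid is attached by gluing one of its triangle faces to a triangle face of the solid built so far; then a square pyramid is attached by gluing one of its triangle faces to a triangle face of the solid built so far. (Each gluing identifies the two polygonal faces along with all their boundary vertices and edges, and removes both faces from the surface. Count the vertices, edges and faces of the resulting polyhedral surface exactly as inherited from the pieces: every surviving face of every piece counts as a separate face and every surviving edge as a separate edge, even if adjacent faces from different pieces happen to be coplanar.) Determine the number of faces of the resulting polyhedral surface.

A regular icosahedron: V=12, E=30, F=20.
Attach a heptagonal bipyramid (V=9, E=21, F=14) along a 3-gon: merge 3 vertices and 3 edges, delete both glued faces → V=18, E=48, F=32.
Attach a square pyramid (V=5, E=8, F=5) along a 3-gon: merge 3 vertices and 3 edges, delete both glued faces → V=20, E=53, F=35.
Check: V − E + F = 20 − 53 + 35 = 2.

35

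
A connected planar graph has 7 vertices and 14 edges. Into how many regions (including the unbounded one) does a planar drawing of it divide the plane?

9

Euler's formula for a connected plane graph: V − E + F = 2, so F = 2 − 7 + 14 = 9.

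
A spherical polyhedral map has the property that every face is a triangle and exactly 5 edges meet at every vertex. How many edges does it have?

Each face has 3 edges and each edge borders two faces, so 2E = 3F.
Each vertex has degree 5, so 5V = 2E and hence V = 3F/5.
Euler: V − E + F = 2 ⇒ (3F/5) − (3F/2) + F = 2.
Multiply by 10: (6 − 15 + 10)F = 20, i.e. 1F = 20.
So F = 20, E = 3·20/2 = 30, V = 3·20/5 = 12.

30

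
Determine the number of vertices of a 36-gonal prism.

72

A prism on an n-gon has two n-gon bases and n rectangular sides: V = 2·36 = 72, E = 3·36 = 108, F = 36 + 2 = 38.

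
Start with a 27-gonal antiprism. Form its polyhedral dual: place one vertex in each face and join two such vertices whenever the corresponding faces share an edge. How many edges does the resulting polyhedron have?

The base solid has V = 54, E = 108, F = 56.
The dual swaps V and F and preserves E: V′ = F = 56, E′ = E = 108, F′ = V = 54.

108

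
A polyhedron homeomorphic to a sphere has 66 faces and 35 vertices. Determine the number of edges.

Here V − E + F = 2.
E = V + F − (2) = 35 + 66 − (2) = 99.

99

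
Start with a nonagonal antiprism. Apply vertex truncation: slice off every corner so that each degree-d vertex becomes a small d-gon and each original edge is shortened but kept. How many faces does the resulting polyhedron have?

The base solid has V = 18, E = 36, F = 20.
Truncation replaces each original edge-end by a new vertex, so V′ = 2E = 72.
Each original edge survives, and each old vertex of degree d contributes d new edges; summing degrees gives Σd = 2E, so E′ = E + 2E = 3E = 108.
Each original face survives and each original vertex becomes one new face: F′ = F + V = 38.

38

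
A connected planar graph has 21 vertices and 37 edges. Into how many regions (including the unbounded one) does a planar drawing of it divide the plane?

Euler's formula for a connected plane graph: V − E + F = 2, so F = 2 − 21 + 37 = 18.

18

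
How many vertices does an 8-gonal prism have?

A prism on an n-gon has two n-gon bases and n rectangular sides: V = 2·8 = 16, E = 3·8 = 24, F = 8 + 2 = 10.

16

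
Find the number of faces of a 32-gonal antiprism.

66

An antiprism on an n-gon has two n-gon caps and 2n triangles: V = 2·32 = 64, E = 4·32 = 128, F = 2·32 + 2 = 66.
Check: V − E + F = 64 − 128 + 66 = 2.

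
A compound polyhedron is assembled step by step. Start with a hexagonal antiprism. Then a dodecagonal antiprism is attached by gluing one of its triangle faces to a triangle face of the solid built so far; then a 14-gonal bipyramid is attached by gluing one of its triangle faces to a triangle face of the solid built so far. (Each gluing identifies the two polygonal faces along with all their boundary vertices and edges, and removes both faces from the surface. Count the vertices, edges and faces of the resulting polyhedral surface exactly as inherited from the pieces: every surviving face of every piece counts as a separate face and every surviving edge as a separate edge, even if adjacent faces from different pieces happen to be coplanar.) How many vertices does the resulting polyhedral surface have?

A hexagonal antiprism: V=12, E=24, F=14.
Attach a dodecagonal antiprism (V=24, E=48, F=26) along a 3-gon: merge 3 vertices and 3 edges, delete both glued faces → V=33, E=69, F=38.
Attach a 14-gonal bipyramid (V=16, E=42, F=28) along a 3-gon: merge 3 vertices and 3 edges, delete both glued faces → V=46, E=108, F=64.
Check: V − E + F = 46 − 108 + 64 = 2.

46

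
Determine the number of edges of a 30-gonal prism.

90

A prism on an n-gon has two n-gon bases and n rectangular sides: V = 2·30 = 60, E = 3·30 = 90, F = 30 + 2 = 32.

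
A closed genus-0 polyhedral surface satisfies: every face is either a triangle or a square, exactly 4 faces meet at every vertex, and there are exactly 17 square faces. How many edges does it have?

46

Let x be the number of triangles; then F = 17 + x.
Edge–face incidences: 2E = 4·17 + 3·x = 68 + 3x.
Every vertex has degree 4, so 4V = 2E.
Euler: V − E + F = 2 ⇒ (2E)/4 − E + (17 + x) = 2.
Multiply by 8: 2·(2E) − 4·(2E) + 8·(17 + x) = 16, i.e. 136 + 8x − 2·(68 + 3x) = 16.
Collecting terms: 2x = 16, so x = 8.
Then 2E = 68 + 3·8 = 92, so E = 46, V = 2E/4 = 23, F = 17 + 8 = 25.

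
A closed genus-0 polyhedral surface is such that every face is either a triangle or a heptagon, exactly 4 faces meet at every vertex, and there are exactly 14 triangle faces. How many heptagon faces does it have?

2

Let x be the number of heptagons; then F = 14 + x.
Edge–face incidences: 2E = 3·14 + 7·x = 42 + 7x.
Every vertex has degree 4, so 4V = 2E.
Euler: V − E + F = 2 ⇒ (2E)/4 − E + (14 + x) = 2.
Multiply by 8: 2·(2E) − 4·(2E) + 8·(14 + x) = 16, i.e. 112 + 8x − 2·(42 + 7x) = 16.
Collecting terms: −6x + 28 = 16, so −6x = −12, so x = 2.
Then 2E = 42 + 7·2 = 56, so E = 28, V = 2E/4 = 14, F = 14 + 2 = 16.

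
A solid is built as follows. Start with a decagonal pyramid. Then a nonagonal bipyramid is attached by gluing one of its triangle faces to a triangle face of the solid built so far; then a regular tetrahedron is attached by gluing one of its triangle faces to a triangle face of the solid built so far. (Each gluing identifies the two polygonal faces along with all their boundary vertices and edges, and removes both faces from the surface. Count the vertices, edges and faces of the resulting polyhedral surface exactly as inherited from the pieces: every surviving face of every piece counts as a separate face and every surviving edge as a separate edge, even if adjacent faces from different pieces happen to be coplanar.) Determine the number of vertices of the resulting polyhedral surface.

A decagonal pyramid: V=11, E=20, F=11.
Attach a nonagonal bipyramid (V=11, E=27, F=18) along a 3-gon: merge 3 vertices and 3 edges, delete both glued faces → V=19, E=44, F=27.
Attach a regular tetrahedron (V=4, E=6, F=4) along a 3-gon: merge 3 vertices and 3 edges, delete both glued faces → V=20, E=47, F=29.
Check: V − E + F = 20 − 47 + 29 = 2.

20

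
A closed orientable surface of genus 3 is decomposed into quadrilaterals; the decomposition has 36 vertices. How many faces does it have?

40

χ = 2 − 2·3 = -4, and every face is a square so 4F = 2E.
V − E + F = -4 with E = 4F/2 gives 36 − (4/2 − 1)·F = -4, so F = 40 and E = 80.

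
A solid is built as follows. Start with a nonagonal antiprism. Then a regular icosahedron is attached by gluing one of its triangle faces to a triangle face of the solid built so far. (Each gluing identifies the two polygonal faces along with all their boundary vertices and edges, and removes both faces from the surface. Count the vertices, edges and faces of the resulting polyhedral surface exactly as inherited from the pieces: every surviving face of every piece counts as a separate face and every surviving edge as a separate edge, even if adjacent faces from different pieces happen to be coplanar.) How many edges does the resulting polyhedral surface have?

A nonagonal antiprism: V=18, E=36, F=20.
Attach a regular icosahedron (V=12, E=30, F=20) along a 3-gon: merge 3 vertices and 3 edges, delete both glued faces → V=27, E=63, F=38.
Check: V − E + F = 27 − 63 + 38 = 2.

63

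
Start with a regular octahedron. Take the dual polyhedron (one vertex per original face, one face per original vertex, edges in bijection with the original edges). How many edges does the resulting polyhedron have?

The base solid has V = 6, E = 12, F = 8.
The dual swaps V and F and preserves E: V′ = F = 8, E′ = E = 12, F′ = V = 6.

12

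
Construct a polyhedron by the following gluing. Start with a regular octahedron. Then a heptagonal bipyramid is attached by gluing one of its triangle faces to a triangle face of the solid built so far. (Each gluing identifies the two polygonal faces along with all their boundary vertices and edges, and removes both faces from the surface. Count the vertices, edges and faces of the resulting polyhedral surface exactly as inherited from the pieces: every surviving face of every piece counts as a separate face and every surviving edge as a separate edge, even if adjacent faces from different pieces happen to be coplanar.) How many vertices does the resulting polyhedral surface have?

A regular octahedron: V=6, E=12, F=8.
Attach a heptagonal bipyramid (V=9, E=21, F=14) along a 3-gon: merge 3 vertices and 3 edges, delete both glued faces → V=12, E=30, F=20.
Check: V − E + F = 12 − 30 + 20 = 2.

12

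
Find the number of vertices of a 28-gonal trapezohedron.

The n-trapezohedron (dual of the n-antiprism) has V = 2·28 + 2 = 58, E = 4·28 = 112, F = 2·28 = 56.
Check: V − E + F = 58 − 112 + 56 = 2.

58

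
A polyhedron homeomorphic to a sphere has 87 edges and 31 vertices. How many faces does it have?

58

Here V − E + F = 2.
F = 2 − V + E = 2 − 31 + 87 = 58.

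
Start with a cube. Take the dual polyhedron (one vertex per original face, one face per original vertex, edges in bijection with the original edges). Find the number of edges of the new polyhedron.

The base solid has V = 8, E = 12, F = 6.
The dual swaps V and F and preserves E: V′ = F = 6, E′ = E = 12, F′ = V = 8.

12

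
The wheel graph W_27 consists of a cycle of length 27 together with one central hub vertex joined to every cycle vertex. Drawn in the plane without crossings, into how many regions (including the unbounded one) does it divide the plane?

28

W_27 has V = 27 + 1 = 28 vertices and E = 2·27 = 54 edges.
By Euler's formula F = 2 − V + E = 2 − 28 + 54 = 28.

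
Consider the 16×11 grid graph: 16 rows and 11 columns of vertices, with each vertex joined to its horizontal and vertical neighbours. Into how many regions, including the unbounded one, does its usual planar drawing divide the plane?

151

The grid has V = 16·11 = 176 vertices and E = 16·10 + 11·15 = 325 edges.
F = 2 − V + E = 2 − 176 + 325 = 151.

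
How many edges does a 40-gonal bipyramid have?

A bipyramid over an n-gon has 2n triangular faces and n + 2 vertices: V = 40 + 2 = 42, E = 3·40 = 120, F = 2·40 = 80.
Check: V − E + F = 42 − 120 + 80 = 2.

120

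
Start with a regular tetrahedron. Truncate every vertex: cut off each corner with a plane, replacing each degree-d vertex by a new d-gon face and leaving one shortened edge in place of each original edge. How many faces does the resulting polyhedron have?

8

The base solid has V = 4, E = 6, F = 4.
Truncation replaces each original edge-end by a new vertex, so V′ = 2E = 12.
Each original edge survives, and each old vertex of degree d contributes d new edges; summing degrees gives Σd = 2E, so E′ = E + 2E = 3E = 18.
Each original face survives and each original vertex becomes one new face: F′ = F + V = 8.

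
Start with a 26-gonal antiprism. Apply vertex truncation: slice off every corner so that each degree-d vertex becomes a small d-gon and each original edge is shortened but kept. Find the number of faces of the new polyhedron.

The base solid has V = 52, E = 104, F = 54.
Truncation replaces each original edge-end by a new vertex, so V′ = 2E = 208.
Each original edge survives, and each old vertex of degree d contributes d new edges; summing degrees gives Σd = 2E, so E′ = E + 2E = 3E = 312.
Each original face survives and each original vertex becomes one new face: F′ = F + V = 106.

106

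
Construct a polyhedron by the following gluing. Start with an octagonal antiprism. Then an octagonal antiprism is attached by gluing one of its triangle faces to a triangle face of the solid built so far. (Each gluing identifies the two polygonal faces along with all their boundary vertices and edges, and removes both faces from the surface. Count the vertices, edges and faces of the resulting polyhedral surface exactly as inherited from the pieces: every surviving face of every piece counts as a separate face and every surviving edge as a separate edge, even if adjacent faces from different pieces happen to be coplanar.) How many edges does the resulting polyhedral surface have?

61

An octagonal antiprism: V=16, E=32, F=18.
Attach an octagonal antiprism (V=16, E=32, F=18) along a 3-gon: merge 3 vertices and 3 edges, delete both glued faces → V=29, E=61, F=34.
Check: V − E + F = 29 − 61 + 34 = 2.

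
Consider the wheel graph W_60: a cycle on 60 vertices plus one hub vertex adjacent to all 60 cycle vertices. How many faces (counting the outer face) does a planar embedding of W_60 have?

W_60 has V = 60 + 1 = 61 vertices and E = 2·60 = 120 edges.
By Euler's formula F = 2 − V + E = 2 − 61 + 120 = 61.

61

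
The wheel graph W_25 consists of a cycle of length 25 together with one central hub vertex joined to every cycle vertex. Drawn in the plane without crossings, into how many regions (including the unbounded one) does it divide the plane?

W_25 has V = 25 + 1 = 26 vertices and E = 2·25 = 50 edges.
By Euler's formula F = 2 − V + E = 2 − 26 + 50 = 26.

26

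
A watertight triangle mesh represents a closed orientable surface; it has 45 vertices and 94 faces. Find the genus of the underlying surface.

2

Every face is a triangle, so 2E = 3·94 = 282, giving E = 141.
χ = V − E + F = 45 − 141 + 94 = -2.
For a closed orientable surface χ = 2 − 2g, so g = (2 − (-2))/2 = 2.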